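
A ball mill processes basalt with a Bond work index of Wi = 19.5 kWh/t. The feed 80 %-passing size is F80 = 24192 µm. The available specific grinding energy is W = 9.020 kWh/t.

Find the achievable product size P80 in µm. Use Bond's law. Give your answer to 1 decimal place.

W = 10 Wi (P80^-0.5 − F80^-0.5)
P80^-0.5 = F80^-0.5 + W/(10 Wi)
  = 9.0200/(10·19.5) + 1/√24192 = 0.046256 + 0.006429 = 0.052686
P80 = (1/0.052686)² = 18.9805² = 360.26 µm

P80 = 360.3 µm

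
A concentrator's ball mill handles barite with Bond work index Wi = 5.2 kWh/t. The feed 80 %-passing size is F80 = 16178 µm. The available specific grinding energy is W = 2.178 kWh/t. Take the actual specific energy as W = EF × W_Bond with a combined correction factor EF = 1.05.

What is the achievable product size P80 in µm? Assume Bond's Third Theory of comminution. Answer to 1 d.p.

P80 = 438.5 µm

Bond:  W = 10 Wi (1/√P − 1/√F)
W_Bond = W / EF = 2.178 / 1.05 = 2.0743 kWh/t
1/√P80 = 1/√F80 + W_Bond/(10·Wi)
  = 2.0743/(10·5.2) + 1/√16178 = 0.039890 + 0.007862 = 0.047752
P80 = (1/0.047752)² = 20.9414² = 438.54 µm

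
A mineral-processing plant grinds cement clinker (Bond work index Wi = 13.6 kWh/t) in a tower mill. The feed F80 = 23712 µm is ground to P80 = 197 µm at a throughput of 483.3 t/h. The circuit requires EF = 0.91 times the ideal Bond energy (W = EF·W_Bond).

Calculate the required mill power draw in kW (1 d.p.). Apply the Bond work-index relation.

P = 3873.1 kW

Bond:  W = 10 Wi (1/√P − 1/√F)
W = 10·13.6·(1/√197 − 1/√23712) = 10·13.6·(0.064753) = 8.8064 kWh/t
Apply correction: 8.8064 × 0.91 = 8.0138 kWh/t
Mill draw = 8.0138 × 483.3 = 3873.1 kW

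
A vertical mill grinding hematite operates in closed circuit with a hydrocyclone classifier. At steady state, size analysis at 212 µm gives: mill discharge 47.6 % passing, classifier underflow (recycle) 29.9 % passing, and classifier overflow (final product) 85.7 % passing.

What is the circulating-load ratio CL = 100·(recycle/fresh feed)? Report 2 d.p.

CL = 215.25 %

Let r = R/F. Size balance at 212 µm:
(1+r)d = ru + o → r = (o−d)/(d−u)
r = (85.7 − 47.6)/(47.6 − 29.9) = 38.1/17.7 = 2.1525
CL = 100·r = 215.25 %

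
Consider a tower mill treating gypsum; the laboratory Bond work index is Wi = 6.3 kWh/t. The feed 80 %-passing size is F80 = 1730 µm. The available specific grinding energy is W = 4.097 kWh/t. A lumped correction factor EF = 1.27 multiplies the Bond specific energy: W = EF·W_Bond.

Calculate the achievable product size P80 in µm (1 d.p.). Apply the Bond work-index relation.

P80 = 176.6 µm

W = 10·Wi·(P80^(-½) − F80^(-½))
W_Bond = W / EF = 4.097 / 1.27 = 3.2260 kWh/t
1/√P80 = 1/√F80 + W_Bond/(10·Wi)
  = 3.2260/(10·6.3) + 1/√1730 = 0.051206 + 0.024042 = 0.075248
P80 = (1/0.075248)² = 13.2893² = 176.61 µm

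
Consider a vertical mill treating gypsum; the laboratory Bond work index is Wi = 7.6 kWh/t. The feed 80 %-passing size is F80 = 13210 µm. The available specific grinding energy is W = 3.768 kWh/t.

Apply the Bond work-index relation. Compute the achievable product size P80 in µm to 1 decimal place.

W = 10 Wi (1/√P80 − 1/√F80)  [Bond]
⇒ 1/√P80 = W/(10·Wi) + 1/√F80
  = 3.7680/(10·7.6) + 1/√13210 = 0.049579 + 0.008701 = 0.058280
P80 = (1/0.058280)² = 17.1587² = 294.42 µm

P80 = 294.4 µm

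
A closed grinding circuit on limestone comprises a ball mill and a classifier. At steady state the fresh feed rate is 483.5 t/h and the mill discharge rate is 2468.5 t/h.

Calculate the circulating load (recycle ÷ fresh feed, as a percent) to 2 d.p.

CL = 410.55 %

Discharge = new feed + return, hence
R = M − F = 2468.5 − 483.5 = 1985.0 t/h
CL = 100·R/F = 100·1985.0/483.5 = 410.55 %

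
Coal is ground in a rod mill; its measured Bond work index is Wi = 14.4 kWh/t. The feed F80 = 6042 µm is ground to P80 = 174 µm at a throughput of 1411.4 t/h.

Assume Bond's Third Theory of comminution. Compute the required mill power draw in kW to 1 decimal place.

Bond: W = 10·Wi·(1/√P80 − 1/√F80)
W = 10·14.4·(1/√174 − 1/√6042) = 10·14.4·(0.062945) = 9.0641 kWh/t
P = W·T = 9.0641·1411.4 = 12793.0 kW

P = 12793.0 kW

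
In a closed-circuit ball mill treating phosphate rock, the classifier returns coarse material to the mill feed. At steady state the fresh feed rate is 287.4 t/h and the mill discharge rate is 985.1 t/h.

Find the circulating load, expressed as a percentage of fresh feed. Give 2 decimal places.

CL = 242.76 %

Discharge = new feed + return, hence
R = M − F = 985.1 − 287.4 = 697.7 t/h
CL = 100·R/F = 100·697.7/287.4 = 242.76 %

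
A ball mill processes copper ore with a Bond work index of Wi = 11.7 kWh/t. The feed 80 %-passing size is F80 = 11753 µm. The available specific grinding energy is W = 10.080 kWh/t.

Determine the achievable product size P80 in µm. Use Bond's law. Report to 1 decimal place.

P80 = 109.9 µm

W_Bond = 10·Wi·(1/√P₈₀ − 1/√F₈₀)
1/√P80 = 1/√F80 + W/(10·Wi)
  = 10.0800/(10·11.7) + 1/√11753 = 0.086154 + 0.009224 = 0.095378
P80 = (1/0.095378)² = 10.4846² = 109.93 µm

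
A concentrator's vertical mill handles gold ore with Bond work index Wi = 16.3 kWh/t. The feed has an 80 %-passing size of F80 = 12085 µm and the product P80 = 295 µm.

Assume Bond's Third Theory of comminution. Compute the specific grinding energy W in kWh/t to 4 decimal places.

W = 10 Wi (P80^-0.5 − F80^-0.5)
1/√295 = 0.058222;  1/√12085 = 0.009097
W = 10·16.3·(0.058222 − 0.009097) = 8.0075 kWh/t

W = 8.0075 kWh/t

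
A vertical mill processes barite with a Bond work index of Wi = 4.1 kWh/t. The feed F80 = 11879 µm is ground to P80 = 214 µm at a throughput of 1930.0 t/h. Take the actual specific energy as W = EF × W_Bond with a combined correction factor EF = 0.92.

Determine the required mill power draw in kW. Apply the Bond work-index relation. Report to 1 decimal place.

W_Bond = 10·Wi·(1/√P₈₀ − 1/√F₈₀)
W = 10·4.1·(1/√214 − 1/√11879) = 10·4.1·(0.059184) = 2.4265 kWh/t
Corrected W = EF·W_Bond = 0.92·2.4265 = 2.2324 kWh/t
Mill draw = 2.2324 × 1930.0 = 4308.5 kW

P = 4308.5 kW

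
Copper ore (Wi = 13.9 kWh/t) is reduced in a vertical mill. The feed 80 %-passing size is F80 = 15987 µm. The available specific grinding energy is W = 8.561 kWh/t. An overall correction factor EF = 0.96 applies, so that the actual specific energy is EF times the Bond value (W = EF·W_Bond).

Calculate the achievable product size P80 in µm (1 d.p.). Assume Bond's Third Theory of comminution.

P80 = 192.6 µm

Bond:  W = 10 Wi (1/√P − 1/√F)
W_Bond = W / EF = 8.561 / 0.96 = 8.9177 kWh/t
⇒ 1/√P80 = W_Bond/(10·Wi) + 1/√F80
  = 8.9177/(10·13.9) + 1/√15987 = 0.064156 + 0.007909 = 0.072065
P80 = (1/0.072065)² = 13.8763² = 192.55 µm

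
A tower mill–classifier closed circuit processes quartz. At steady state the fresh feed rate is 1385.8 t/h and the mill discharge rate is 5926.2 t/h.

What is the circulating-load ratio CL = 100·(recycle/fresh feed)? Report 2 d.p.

Steady state: M = F + R.
R = M − F = 5926.2 − 1385.8 = 4540.4 t/h
CL = 100·R/F = 100·4540.4/1385.8 = 327.64 %

CL = 327.64 %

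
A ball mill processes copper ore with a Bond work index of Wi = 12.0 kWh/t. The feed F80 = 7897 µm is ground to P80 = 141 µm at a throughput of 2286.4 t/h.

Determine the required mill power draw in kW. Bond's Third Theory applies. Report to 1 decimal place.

W = 10·Wi·[P80^(−½) − F80^(−½)]
W = 10·12.0·(1/√141 − 1/√7897) = 10·12.0·(0.072962) = 8.7555 kWh/t
Power = W × throughput = 8.7555 kWh/t × 2286.4 t/h = 20018.5 kW

P = 20018.5 kW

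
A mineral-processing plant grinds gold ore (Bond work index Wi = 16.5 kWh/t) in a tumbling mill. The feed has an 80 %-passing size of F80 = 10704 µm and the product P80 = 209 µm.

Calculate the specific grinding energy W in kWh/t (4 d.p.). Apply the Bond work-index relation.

W = 9.8185 kWh/t

W = 10·Wi·[P80^(−½) − F80^(−½)]
1/√209 = 0.069171;  1/√10704 = 0.009666
W = 10·16.5·(0.069171 − 0.009666) = 9.8185 kWh/t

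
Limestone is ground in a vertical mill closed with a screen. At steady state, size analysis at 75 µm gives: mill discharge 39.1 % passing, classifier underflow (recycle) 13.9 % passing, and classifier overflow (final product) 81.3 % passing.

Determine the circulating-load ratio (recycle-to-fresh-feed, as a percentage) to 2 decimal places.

CL = 167.46 %

Let r = R/F. Size balance at 75 µm:
Fd + Rd = Ru + Fo ⇒ R/F = (o−d)/(d−u)
r = (81.3 − 39.1)/(39.1 − 13.9) = 42.2/25.2 = 1.6746
CL = 100·r = 167.46 %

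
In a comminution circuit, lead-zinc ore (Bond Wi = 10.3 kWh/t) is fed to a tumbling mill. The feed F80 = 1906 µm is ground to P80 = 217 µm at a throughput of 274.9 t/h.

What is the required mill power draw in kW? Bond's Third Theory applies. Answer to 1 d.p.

P = 1273.6 kW

W = 10·Wi·[P80^(−½) − F80^(−½)]
W = 10·10.3·(1/√217 − 1/√1906) = 10·10.3·(0.044979) = 4.6328 kWh/t
Power = W × throughput = 4.6328 kWh/t × 274.9 t/h = 1273.6 kW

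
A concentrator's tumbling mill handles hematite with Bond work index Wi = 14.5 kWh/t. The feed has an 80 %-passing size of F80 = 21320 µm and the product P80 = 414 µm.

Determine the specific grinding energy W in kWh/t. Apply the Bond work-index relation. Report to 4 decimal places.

W = 6.1333 kWh/t

Bond: W = 10·Wi·(1/√P80 − 1/√F80)
1/√414 = 0.049147;  1/√21320 = 0.006849
W = 10·14.5·(0.049147 − 0.006849) = 6.1333 kWh/t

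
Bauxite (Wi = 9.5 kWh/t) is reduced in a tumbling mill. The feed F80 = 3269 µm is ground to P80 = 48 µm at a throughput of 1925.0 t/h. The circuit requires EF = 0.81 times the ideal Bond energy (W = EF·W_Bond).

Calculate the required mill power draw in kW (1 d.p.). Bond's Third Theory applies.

W = 10·Wi·[P80^(−½) − F80^(−½)]
W = 10·9.5·(1/√48 − 1/√3269) = 10·9.5·(0.126847) = 12.0505 kWh/t
With EF = 0.81: W = 12.0505·0.81 = 9.7609 kWh/t
Power = W × throughput = 9.7609 kWh/t × 1925.0 t/h = 18789.8 kW

P = 18789.8 kW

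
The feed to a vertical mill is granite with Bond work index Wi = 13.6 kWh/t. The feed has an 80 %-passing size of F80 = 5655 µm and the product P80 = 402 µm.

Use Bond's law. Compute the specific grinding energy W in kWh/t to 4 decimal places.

W = 4.9745 kWh/t

Bond: W = 10·Wi·(1/√P80 − 1/√F80)
1/√402 = 0.049875;  1/√5655 = 0.013298
W = 10·13.6·(0.049875 − 0.013298) = 4.9745 kWh/t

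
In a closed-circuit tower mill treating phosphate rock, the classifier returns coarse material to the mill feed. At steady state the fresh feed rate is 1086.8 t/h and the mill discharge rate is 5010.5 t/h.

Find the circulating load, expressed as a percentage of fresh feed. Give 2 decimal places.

M = F + R at steady state, so:
R = M − F = 5010.5 − 1086.8 = 3923.7 t/h
CL = 100·R/F = 100·3923.7/1086.8 = 361.03 %

CL = 361.03 %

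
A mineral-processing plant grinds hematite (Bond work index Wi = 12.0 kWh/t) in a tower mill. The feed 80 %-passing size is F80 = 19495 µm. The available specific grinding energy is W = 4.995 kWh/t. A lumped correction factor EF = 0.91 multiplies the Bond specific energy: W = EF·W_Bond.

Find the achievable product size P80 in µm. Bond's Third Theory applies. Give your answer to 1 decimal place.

W = 10 Wi (1/√P80 − 1/√F80)  [Bond]
W_Bond = W / EF = 4.995 / 0.91 = 5.4890 kWh/t
P80^(−½) = W_Bond/(10 Wi) + F80^(−½)
  = 5.4890/(10·12.0) + 1/√19495 = 0.045742 + 0.007162 = 0.052904
P80 = (1/0.052904)² = 18.9022² = 357.29 µm

P80 = 357.3 µm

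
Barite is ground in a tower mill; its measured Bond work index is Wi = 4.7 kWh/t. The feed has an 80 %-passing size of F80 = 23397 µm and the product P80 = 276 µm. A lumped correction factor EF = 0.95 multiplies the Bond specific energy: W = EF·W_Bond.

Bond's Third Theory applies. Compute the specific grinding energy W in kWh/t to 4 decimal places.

W = 2.3957 kWh/t

W = 10 Wi (1/√P80 − 1/√F80)  [Bond]
1/√276 = 0.060193;  1/√23397 = 0.006538
W = 10·4.7·(0.060193 − 0.006538) = 2.5218 kWh/t
With EF = 0.95: W = 2.5218·0.95 = 2.3957 kWh/t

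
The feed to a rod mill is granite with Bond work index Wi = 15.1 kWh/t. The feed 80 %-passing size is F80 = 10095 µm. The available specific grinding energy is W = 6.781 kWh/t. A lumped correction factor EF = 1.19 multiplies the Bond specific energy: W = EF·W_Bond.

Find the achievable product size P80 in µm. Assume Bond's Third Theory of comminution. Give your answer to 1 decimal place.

P80 = 439.7 µm

W = 10 Wi (1/√P80 − 1/√F80)  [Bond]
W_Bond = W / EF = 6.781 / 1.19 = 5.6983 kWh/t
P80^(−½) = W_Bond/(10 Wi) + F80^(−½)
  = 5.6983/(10·15.1) + 1/√10095 = 0.037737 + 0.009953 = 0.047690
P80 = (1/0.047690)² = 20.9687² = 439.69 µm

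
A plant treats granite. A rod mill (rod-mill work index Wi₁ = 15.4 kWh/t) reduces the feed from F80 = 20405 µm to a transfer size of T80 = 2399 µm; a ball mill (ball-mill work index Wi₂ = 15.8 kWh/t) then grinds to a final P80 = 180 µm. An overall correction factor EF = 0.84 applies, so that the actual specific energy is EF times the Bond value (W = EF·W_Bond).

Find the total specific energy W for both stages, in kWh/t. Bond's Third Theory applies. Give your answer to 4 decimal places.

W = 8.9182 kWh/t

W = 10 Wi (1/√P80 − 1/√F80)  [Bond]
Stage 1 (20405→2399 µm, Wi₁=15.4): W₁ = 10·15.4·(0.020417 − 0.007001) = 2.0661 kWh/t
Stage 2 (2399→180 µm, Wi₂=15.8): W₂ = 10·15.8·(0.074536 − 0.020417) = 8.5508 kWh/t
W = W₁ + W₂ = 2.0661 + 8.5508 = 10.6169 kWh/t
W_actual = 0.84 × 10.6169 = 8.9182 kWh/t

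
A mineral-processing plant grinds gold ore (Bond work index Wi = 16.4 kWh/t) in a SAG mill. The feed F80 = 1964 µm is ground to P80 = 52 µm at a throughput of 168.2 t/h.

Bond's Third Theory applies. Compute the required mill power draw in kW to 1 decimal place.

W = 10·Wi·[P80^(−½) − F80^(−½)]
W = 10·16.4·(1/√52 − 1/√1964) = 10·16.4·(0.116110) = 19.0421 kWh/t
P_mill = W·ṁ = 19.0421·168.2 = 3202.9 kW

P = 3202.9 kW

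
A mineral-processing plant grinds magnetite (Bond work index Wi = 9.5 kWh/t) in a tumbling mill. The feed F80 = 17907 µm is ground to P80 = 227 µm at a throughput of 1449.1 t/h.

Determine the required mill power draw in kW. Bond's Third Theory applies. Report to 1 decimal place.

Bond: W = 10·Wi·(1/√P80 − 1/√F80)
W = 10·9.5·(1/√227 − 1/√17907) = 10·9.5·(0.058899) = 5.5954 kWh/t
P_mill = W·ṁ = 5.5954·1449.1 = 8108.4 kW

P = 8108.4 kW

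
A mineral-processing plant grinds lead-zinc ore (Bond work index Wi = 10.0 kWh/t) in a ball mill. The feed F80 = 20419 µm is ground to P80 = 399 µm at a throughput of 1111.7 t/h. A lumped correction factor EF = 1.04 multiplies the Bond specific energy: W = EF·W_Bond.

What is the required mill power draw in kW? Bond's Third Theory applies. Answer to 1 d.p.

P = 4979.0 kW

W_Bond = 10·Wi·(1/√P₈₀ − 1/√F₈₀)
W = 10·10.0·(1/√399 − 1/√20419) = 10·10.0·(0.043064) = 4.3064 kWh/t
W_actual = 1.04 × 4.3064 = 4.4787 kWh/t
Mill draw = 4.4787 × 1111.7 = 4979.0 kW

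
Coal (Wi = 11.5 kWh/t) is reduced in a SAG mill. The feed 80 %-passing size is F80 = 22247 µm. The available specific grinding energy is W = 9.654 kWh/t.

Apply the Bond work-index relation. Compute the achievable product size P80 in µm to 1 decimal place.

P80 = 121.7 µm

W = 10 Wi (1/√P80 − 1/√F80)  [Bond]
P80^-0.5 = F80^-0.5 + W/(10 Wi)
  = 9.6540/(10·11.5) + 1/√22247 = 0.083948 + 0.006704 = 0.090652
P80 = (1/0.090652)² = 11.0312² = 121.69 µm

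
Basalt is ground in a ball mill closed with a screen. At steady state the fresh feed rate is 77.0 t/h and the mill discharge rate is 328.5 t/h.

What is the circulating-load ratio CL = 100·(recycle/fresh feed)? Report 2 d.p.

CL = 326.62 %

Steady state: M = F + R.
R = M − F = 328.5 − 77.0 = 251.5 t/h
CL = 100·R/F = 100·251.5/77.0 = 326.62 %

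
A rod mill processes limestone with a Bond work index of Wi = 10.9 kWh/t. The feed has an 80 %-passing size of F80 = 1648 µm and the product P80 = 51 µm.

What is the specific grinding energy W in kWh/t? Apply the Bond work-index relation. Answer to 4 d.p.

W = 12.5780 kWh/t

W = 10 Wi / √P80 − 10 Wi / √F80
1/√51 = 0.140028;  1/√1648 = 0.024633
W = 10·10.9·(0.140028 − 0.024633) = 12.5780 kWh/t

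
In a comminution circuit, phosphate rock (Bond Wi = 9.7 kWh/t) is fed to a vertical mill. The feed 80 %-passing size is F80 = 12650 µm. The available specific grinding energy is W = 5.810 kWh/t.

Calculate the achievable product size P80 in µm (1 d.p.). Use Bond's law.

Bond:  W = 10 Wi (1/√P − 1/√F)
⇒ 1/√P80 = W/(10 Wi) + 1/√F80
  = 5.8100/(10·9.7) + 1/√12650 = 0.059897 + 0.008891 = 0.068788
P80 = (1/0.068788)² = 14.5374² = 211.34 µm

P80 = 211.3 µm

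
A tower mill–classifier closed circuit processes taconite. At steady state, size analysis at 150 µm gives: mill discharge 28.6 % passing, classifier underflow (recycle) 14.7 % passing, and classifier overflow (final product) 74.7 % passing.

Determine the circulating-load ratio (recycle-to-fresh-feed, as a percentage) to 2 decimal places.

CL = 331.65 %

Balance %-passing 150 µm (r = R/F):
r = (o − d)/(d − u)
r = (74.7 − 28.6)/(28.6 − 14.7) = 46.1/13.9 = 3.3165
CL = 100·r = 331.65 %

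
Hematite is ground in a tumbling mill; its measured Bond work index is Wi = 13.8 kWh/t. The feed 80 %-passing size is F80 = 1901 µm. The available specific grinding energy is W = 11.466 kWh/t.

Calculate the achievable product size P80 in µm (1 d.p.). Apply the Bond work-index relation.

Bond: W = 10·Wi·(1/√P80 − 1/√F80)
P80^-0.5 = F80^-0.5 + W/(10 Wi)
  = 11.4660/(10·13.8) + 1/√1901 = 0.083087 + 0.022936 = 0.106022
P80 = (1/0.106022)² = 9.4320² = 88.96 µm

P80 = 89.0 µm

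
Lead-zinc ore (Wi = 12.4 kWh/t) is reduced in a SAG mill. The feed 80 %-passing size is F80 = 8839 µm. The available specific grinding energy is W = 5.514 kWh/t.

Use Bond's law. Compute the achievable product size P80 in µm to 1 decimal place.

P80 = 329.3 µm

Bond: W = 10·Wi·(1/√P80 − 1/√F80)
P80^-0.5 = F80^-0.5 + W/(10 Wi)
  = 5.5140/(10·12.4) + 1/√8839 = 0.044468 + 0.010636 = 0.055104
P80 = (1/0.055104)² = 18.1474² = 329.33 µm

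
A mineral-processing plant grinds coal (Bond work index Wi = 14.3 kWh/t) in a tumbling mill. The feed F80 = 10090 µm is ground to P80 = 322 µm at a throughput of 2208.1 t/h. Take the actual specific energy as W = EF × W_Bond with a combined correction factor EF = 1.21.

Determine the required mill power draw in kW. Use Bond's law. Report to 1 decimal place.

Bond:  W = 10 Wi (1/√P − 1/√F)
W = 10·14.3·(1/√322 − 1/√10090) = 10·14.3·(0.045773) = 6.5455 kWh/t
Corrected W = EF·W_Bond = 1.21·6.5455 = 7.9200 kWh/t
Power = W × throughput = 7.9200 kWh/t × 2208.1 t/h = 17488.2 kW

P = 17488.2 kW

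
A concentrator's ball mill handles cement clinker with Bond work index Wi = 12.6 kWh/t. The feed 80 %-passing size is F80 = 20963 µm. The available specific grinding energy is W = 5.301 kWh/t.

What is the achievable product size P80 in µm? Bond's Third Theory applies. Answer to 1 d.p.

W = 10 Wi (P80^-0.5 − F80^-0.5)
P80^-0.5 = F80^-0.5 + W/(10 Wi)
  = 5.3010/(10·12.6) + 1/√20963 = 0.042071 + 0.006907 = 0.048978
P80 = (1/0.048978)² = 20.4173² = 416.86 µm

P80 = 416.9 µm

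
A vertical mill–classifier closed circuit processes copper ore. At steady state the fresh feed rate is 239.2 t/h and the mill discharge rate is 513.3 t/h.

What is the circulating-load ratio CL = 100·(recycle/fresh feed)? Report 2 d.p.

CL = 114.59 %

M = F + R at steady state, so:
R = M − F = 513.3 − 239.2 = 274.1 t/h
CL = 100·R/F = 100·274.1/239.2 = 114.59 %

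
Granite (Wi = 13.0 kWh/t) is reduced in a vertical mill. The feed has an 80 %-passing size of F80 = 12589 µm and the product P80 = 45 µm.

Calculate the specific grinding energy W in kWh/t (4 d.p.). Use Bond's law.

W = 18.2206 kWh/t

Bond: W = 10·Wi·(1/√P80 − 1/√F80)
1/√45 = 0.149071;  1/√12589 = 0.008913
W = 10·13.0·(0.149071 − 0.008913) = 18.2206 kWh/t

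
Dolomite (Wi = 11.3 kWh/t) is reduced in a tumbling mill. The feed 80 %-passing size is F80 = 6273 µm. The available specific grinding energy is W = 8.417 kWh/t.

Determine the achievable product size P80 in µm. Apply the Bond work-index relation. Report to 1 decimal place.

P80 = 131.8 µm

Bond: W = 10·Wi·(1/√P80 − 1/√F80)
P80^(−½) = W/(10 Wi) + F80^(−½)
  = 8.4170/(10·11.3) + 1/√6273 = 0.074487 + 0.012626 = 0.087113
P80 = (1/0.087113)² = 11.4794² = 131.78 µm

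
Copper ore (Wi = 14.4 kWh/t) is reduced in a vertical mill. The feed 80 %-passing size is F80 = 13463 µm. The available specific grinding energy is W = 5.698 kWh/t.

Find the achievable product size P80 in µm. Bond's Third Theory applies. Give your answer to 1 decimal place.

W = 10 Wi (P80^-0.5 − F80^-0.5)
P80^(−½) = W/(10 Wi) + F80^(−½)
  = 5.6980/(10·14.4) + 1/√13463 = 0.039569 + 0.008618 = 0.048188
P80 = (1/0.048188)² = 20.7521² = 430.65 µm

P80 = 430.6 µm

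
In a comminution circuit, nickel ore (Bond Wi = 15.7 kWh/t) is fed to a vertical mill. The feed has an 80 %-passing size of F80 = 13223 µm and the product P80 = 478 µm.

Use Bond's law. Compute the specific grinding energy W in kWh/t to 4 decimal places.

W = 5.8157 kWh/t

W = 10 Wi (P80^-0.5 − F80^-0.5)
1/√478 = 0.045739;  1/√13223 = 0.008696
W = 10·15.7·(0.045739 − 0.008696) = 5.8157 kWh/t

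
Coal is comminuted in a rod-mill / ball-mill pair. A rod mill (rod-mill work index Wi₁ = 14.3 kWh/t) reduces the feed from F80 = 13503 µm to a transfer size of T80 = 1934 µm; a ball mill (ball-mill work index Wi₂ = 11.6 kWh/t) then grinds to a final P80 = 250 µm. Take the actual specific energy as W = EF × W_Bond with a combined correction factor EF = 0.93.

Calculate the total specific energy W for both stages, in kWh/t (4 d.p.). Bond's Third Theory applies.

W = 6.2494 kWh/t

W = 10 Wi / √P80 − 10 Wi / √F80
Stage 1 (13503→1934 µm, Wi₁=14.3): W₁ = 10·14.3·(0.022739 − 0.008606) = 2.0211 kWh/t
Stage 2 (1934→250 µm, Wi₂=11.6): W₂ = 10·11.6·(0.063246 − 0.022739) = 4.6988 kWh/t
W = W₁ + W₂ = 2.0211 + 4.6988 = 6.7198 kWh/t
Apply correction: 6.7198 × 0.93 = 6.2494 kWh/t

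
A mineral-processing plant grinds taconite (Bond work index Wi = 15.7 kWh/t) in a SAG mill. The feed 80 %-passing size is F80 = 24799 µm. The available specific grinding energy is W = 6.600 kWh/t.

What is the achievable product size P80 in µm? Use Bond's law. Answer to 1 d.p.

P80 = 427.1 µm

Bond:  W = 10 Wi (1/√P − 1/√F)
⇒ 1/√P80 = W/(10 Wi) + 1/√F80
  = 6.6000/(10·15.7) + 1/√24799 = 0.042038 + 0.006350 = 0.048388
P80 = (1/0.048388)² = 20.6661² = 427.09 µm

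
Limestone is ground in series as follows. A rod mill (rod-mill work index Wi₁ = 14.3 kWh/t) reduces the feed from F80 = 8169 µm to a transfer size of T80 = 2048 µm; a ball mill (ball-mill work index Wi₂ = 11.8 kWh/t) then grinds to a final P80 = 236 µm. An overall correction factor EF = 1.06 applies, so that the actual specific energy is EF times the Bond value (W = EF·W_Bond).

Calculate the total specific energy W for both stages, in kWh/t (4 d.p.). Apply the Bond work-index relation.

Bond: W = 10·Wi·(1/√P80 − 1/√F80)
Stage 1 (8169→2048 µm, Wi₁=14.3): W₁ = 10·14.3·(0.022097 − 0.011064) = 1.5777 kWh/t
Stage 2 (2048→236 µm, Wi₂=11.8): W₂ = 10·11.8·(0.065094 − 0.022097) = 5.0737 kWh/t
W = W₁ + W₂ = 1.5777 + 5.0737 = 6.6514 kWh/t
With EF = 1.06: W = 6.6514·1.06 = 7.0505 kWh/t

W = 7.0505 kWh/t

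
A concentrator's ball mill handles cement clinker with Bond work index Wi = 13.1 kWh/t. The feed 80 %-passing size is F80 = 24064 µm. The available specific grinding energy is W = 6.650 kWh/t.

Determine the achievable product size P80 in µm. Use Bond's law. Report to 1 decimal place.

W_Bond = 10·Wi·(1/√P₈₀ − 1/√F₈₀)
P80^-0.5 = F80^-0.5 + W/(10 Wi)
  = 6.6500/(10·13.1) + 1/√24064 = 0.050763 + 0.006446 = 0.057210
P80 = (1/0.057210)² = 17.4795² = 305.53 µm

P80 = 305.5 µm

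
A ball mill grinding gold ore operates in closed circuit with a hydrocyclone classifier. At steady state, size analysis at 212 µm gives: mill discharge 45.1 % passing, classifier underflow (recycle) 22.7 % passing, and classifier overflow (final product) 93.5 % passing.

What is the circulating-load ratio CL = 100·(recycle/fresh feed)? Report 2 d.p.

Balance %-passing 212 µm (r = R/F):
(1+r)·d = r·u + o ⇒ r = (o−d)/(d−u)
r = (93.5 − 45.1)/(45.1 − 22.7) = 48.4/22.4 = 2.1607
CL = 100·r = 216.07 %

CL = 216.07 %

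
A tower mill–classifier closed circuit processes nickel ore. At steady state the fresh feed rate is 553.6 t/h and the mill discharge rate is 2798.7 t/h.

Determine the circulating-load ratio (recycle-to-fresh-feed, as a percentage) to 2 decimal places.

CL = 405.55 %

Mill node: discharge = fresh + recycle.
R = M − F = 2798.7 − 553.6 = 2245.1 t/h
CL = 100·R/F = 100·2245.1/553.6 = 405.55 %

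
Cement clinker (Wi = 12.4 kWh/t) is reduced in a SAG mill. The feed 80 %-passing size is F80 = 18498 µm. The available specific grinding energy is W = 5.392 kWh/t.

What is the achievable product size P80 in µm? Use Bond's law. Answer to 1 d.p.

W = 10 Wi / √P80 − 10 Wi / √F80
P80^-0.5 = F80^-0.5 + W/(10 Wi)
  = 5.3920/(10·12.4) + 1/√18498 = 0.043484 + 0.007353 = 0.050836
P80 = (1/0.050836)² = 19.6709² = 386.95 µm

P80 = 386.9 µm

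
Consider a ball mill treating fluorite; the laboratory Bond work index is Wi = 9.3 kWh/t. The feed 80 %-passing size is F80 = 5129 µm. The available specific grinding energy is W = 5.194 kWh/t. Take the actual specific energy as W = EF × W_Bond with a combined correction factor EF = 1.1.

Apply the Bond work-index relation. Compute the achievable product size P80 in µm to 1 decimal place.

Bond: W = 10·Wi·(1/√P80 − 1/√F80)
W_Bond = W / EF = 5.194 / 1.1 = 4.7218 kWh/t
P80^-0.5 = F80^-0.5 + W_Bond/(10 Wi)
  = 4.7218/(10·9.3) + 1/√5129 = 0.050772 + 0.013963 = 0.064735
P80 = (1/0.064735)² = 15.4475² = 238.63 µm

P80 = 238.6 µm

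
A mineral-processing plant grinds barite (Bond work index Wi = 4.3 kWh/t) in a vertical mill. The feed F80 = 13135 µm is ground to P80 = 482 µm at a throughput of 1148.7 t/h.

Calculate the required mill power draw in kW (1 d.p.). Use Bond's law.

W = 10 Wi / √P80 − 10 Wi / √F80
W = 10·4.3·(1/√482 − 1/√13135) = 10·4.3·(0.036823) = 1.5834 kWh/t
Power = W × throughput = 1.5834 kWh/t × 1148.7 t/h = 1818.9 kW

P = 1818.9 kW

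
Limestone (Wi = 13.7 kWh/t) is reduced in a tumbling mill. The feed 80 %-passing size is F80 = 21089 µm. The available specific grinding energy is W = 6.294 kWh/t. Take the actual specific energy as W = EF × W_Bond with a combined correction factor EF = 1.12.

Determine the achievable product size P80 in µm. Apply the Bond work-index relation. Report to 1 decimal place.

W_Bond = 10·Wi·(1/√P₈₀ − 1/√F₈₀)
W_Bond = W / EF = 6.294 / 1.12 = 5.6196 kWh/t
⇒ 1/√P80 = W_Bond/(10·Wi) + 1/√F80
  = 5.6196/(10·13.7) + 1/√21089 = 0.041019 + 0.006886 = 0.047905
P80 = (1/0.047905)² = 20.8745² = 435.74 µm

P80 = 435.7 µm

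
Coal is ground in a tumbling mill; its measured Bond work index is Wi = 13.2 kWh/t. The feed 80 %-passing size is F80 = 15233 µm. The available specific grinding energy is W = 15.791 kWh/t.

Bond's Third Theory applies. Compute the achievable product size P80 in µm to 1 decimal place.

P80 = 61.3 µm

Bond: W = 10·Wi·(1/√P80 − 1/√F80)
1/√P80 = 1/√F80 + W/(10·Wi)
  = 15.7910/(10·13.2) + 1/√15233 = 0.119629 + 0.008102 = 0.127731
P80 = (1/0.127731)² = 7.8289² = 61.29 µm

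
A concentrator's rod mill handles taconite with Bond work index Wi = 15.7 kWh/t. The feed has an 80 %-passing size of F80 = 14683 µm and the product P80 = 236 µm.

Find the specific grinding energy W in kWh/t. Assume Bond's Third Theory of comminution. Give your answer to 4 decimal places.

Bond: W = 10·Wi·(1/√P80 − 1/√F80)
1/√236 = 0.065094;  1/√14683 = 0.008253
W = 10·15.7·(0.065094 − 0.008253) = 8.9242 kWh/t

W = 8.9242 kWh/t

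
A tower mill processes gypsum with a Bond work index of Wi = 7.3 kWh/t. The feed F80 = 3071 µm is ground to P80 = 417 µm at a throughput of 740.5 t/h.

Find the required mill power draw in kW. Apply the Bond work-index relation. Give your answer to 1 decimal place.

P = 1671.7 kW

W = 10 Wi (P80^-0.5 − F80^-0.5)
W = 10·7.3·(1/√417 − 1/√3071) = 10·7.3·(0.030925) = 2.2575 kWh/t
P_mill = W·ṁ = 2.2575·740.5 = 1671.7 kW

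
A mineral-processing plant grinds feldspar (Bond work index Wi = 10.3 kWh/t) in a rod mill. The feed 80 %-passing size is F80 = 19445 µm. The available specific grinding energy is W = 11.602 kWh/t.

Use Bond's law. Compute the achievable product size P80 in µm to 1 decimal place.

W = 10·Wi·(P80^(-½) − F80^(-½))
1/√P80 = 1/√F80 + W/(10·Wi)
  = 11.6020/(10·10.3) + 1/√19445 = 0.112641 + 0.007171 = 0.119812
P80 = (1/0.119812)² = 8.3464² = 69.66 µm

P80 = 69.7 µm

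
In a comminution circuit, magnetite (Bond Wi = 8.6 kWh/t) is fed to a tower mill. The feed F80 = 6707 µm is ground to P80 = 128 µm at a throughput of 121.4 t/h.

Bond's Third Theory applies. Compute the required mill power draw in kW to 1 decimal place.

Bond:  W = 10 Wi (1/√P − 1/√F)
W = 10·8.6·(1/√128 − 1/√6707) = 10·8.6·(0.076178) = 6.5513 kWh/t
P = W·T = 6.5513·121.4 = 795.3 kW

P = 795.3 kW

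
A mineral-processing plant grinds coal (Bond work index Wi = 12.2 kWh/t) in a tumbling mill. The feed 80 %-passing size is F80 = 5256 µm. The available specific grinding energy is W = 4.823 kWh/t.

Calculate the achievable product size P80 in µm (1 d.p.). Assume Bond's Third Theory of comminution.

P80 = 351.7 µm

W = 10 Wi (1/√P80 − 1/√F80)  [Bond]
P80^-0.5 = F80^-0.5 + W/(10 Wi)
  = 4.8230/(10·12.2) + 1/√5256 = 0.039533 + 0.013793 = 0.053326
P80 = (1/0.053326)² = 18.7525² = 351.66 µm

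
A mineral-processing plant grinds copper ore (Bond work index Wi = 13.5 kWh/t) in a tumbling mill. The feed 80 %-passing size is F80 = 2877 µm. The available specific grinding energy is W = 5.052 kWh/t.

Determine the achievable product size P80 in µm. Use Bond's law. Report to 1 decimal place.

P80 = 318.1 µm

W_Bond = 10·Wi·(1/√P₈₀ − 1/√F₈₀)
1/√P80 = 1/√F80 + W/(10·Wi)
  = 5.0520/(10·13.5) + 1/√2877 = 0.037422 + 0.018644 = 0.056066
P80 = (1/0.056066)² = 17.8362² = 318.13 µm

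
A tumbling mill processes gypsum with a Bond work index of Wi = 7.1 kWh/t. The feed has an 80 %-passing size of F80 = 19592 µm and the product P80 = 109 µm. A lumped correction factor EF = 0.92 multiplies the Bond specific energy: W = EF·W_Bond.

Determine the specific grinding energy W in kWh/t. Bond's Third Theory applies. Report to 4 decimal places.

W = 5.7899 kWh/t

Bond:  W = 10 Wi (1/√P − 1/√F)
1/√109 = 0.095783;  1/√19592 = 0.007144
W = 10·7.1·(0.095783 − 0.007144) = 6.2933 kWh/t
With EF = 0.92: W = 6.2933·0.92 = 5.7899 kWh/t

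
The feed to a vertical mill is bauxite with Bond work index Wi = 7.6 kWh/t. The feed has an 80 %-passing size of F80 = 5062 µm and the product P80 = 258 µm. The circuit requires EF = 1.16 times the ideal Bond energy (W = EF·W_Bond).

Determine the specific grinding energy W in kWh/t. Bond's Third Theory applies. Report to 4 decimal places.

W = 4.2495 kWh/t

W = 10·Wi·(P80^(-½) − F80^(-½))
1/√258 = 0.062257;  1/√5062 = 0.014055
W = 10·7.6·(0.062257 − 0.014055) = 3.6634 kWh/t
W_actual = 1.16 × 3.6634 = 4.2495 kWh/t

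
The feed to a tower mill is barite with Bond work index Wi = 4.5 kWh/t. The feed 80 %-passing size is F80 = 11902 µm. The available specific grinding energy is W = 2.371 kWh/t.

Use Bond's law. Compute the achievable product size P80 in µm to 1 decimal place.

W = 10 Wi (P80^-0.5 − F80^-0.5)
P80^(−½) = W/(10 Wi) + F80^(−½)
  = 2.3710/(10·4.5) + 1/√11902 = 0.052689 + 0.009166 = 0.061855
P80 = (1/0.061855)² = 16.1668² = 261.37 µm

P80 = 261.4 µm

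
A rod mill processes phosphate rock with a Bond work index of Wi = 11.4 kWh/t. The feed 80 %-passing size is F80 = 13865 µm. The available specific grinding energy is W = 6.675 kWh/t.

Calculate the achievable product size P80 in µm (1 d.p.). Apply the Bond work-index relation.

W = 10 Wi (1/√P80 − 1/√F80)  [Bond]
1/√P80 = 1/√F80 + W/(10·Wi)
  = 6.6750/(10·11.4) + 1/√13865 = 0.058553 + 0.008493 = 0.067045
P80 = (1/0.067045)² = 14.9153² = 222.47 µm

P80 = 222.5 µm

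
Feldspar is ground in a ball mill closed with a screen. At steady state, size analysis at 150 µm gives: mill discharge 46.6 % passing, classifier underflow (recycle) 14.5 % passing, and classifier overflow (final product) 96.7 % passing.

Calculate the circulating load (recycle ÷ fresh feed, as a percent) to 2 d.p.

CL = 156.07 %

Balance %-passing 150 µm (r = R/F):
Fd + Rd = Ru + Fo ⇒ R/F = (o−d)/(d−u)
r = (96.7 − 46.6)/(46.6 − 14.5) = 50.1/32.1 = 1.5607
CL = 100·r = 156.07 %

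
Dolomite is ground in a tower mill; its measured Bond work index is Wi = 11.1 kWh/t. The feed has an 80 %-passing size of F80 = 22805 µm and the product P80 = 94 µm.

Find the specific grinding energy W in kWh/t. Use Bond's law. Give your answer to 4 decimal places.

W = 10 Wi (1/√P80 − 1/√F80)  [Bond]
1/√94 = 0.103142;  1/√22805 = 0.006622
W = 10·11.1·(0.103142 − 0.006622) = 10.7137 kWh/t

W = 10.7137 kWh/t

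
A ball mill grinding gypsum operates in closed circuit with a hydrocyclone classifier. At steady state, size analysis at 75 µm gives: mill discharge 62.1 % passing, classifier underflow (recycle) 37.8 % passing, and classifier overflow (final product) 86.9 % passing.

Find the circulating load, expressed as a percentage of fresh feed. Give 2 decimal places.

CL = 102.06 %

Two-product formula at 75 µm:
r = (o − d)/(d − u)
r = (86.9 − 62.1)/(62.1 − 37.8) = 24.8/24.3 = 1.0206
CL = 100·r = 102.06 %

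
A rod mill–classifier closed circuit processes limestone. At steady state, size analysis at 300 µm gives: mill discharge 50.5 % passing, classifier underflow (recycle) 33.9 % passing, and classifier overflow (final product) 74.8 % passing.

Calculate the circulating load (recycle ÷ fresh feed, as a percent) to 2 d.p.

Mass balance on the −300 µm fraction:
Fd + Rd = Ru + Fo ⇒ R/F = (o−d)/(d−u)
r = (74.8 − 50.5)/(50.5 − 33.9) = 24.3/16.6 = 1.4639
CL = 100·r = 146.39 %

CL = 146.39 %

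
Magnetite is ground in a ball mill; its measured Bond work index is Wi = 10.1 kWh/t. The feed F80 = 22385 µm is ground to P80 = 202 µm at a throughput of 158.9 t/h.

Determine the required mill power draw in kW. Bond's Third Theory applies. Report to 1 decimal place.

P = 1021.9 kW

W = 10 Wi / √P80 − 10 Wi / √F80
W = 10·10.1·(1/√202 − 1/√22385) = 10·10.1·(0.063676) = 6.4313 kWh/t
Mill draw = 6.4313 × 158.9 = 1021.9 kW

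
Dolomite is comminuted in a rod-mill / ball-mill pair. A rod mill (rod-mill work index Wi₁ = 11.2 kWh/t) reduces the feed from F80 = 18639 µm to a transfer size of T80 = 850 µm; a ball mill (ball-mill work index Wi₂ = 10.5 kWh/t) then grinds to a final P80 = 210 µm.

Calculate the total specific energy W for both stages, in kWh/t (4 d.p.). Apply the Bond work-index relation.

W = 10 Wi (1/√P80 − 1/√F80)  [Bond]
Stage 1 (18639→850 µm, Wi₁=11.2): W₁ = 10·11.2·(0.034300 − 0.007325) = 3.0212 kWh/t
Stage 2 (850→210 µm, Wi₂=10.5): W₂ = 10·10.5·(0.069007 − 0.034300) = 3.6442 kWh/t
W = W₁ + W₂ = 3.0212 + 3.6442 = 6.6654 kWh/t

W = 6.6654 kWh/t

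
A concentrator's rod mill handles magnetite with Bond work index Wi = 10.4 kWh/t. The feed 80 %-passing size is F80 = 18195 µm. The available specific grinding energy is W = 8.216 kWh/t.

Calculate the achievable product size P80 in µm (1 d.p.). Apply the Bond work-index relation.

P80 = 133.9 µm

W = 10 Wi / √P80 − 10 Wi / √F80
P80^(−½) = W/(10 Wi) + F80^(−½)
  = 8.2160/(10·10.4) + 1/√18195 = 0.079000 + 0.007414 = 0.086414
P80 = (1/0.086414)² = 11.5723² = 133.92 µm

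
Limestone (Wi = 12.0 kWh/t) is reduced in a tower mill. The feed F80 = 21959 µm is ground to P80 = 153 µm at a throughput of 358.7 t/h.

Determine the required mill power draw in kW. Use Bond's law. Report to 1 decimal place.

W = 10·Wi·[P80^(−½) − F80^(−½)]
W = 10·12.0·(1/√153 − 1/√21959) = 10·12.0·(0.074097) = 8.8916 kWh/t
Mill draw = 8.8916 × 358.7 = 3189.4 kW

P = 3189.4 kW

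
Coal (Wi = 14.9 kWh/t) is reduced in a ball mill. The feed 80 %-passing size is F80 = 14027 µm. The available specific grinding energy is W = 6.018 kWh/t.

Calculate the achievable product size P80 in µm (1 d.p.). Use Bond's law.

P80 = 419.4 µm

W = 10·Wi·(P80^(-½) − F80^(-½))
⇒ 1/√P80 = W/(10·Wi) + 1/√F80
  = 6.0180/(10·14.9) + 1/√14027 = 0.040389 + 0.008443 = 0.048833
P80 = (1/0.048833)² = 20.4781² = 419.35 µm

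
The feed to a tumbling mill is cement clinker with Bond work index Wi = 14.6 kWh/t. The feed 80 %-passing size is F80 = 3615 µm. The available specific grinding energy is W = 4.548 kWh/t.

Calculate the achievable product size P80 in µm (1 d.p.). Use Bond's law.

P80 = 438.0 µm

W = 10·Wi·[P80^(−½) − F80^(−½)]
P80^-0.5 = F80^-0.5 + W/(10 Wi)
  = 4.5480/(10·14.6) + 1/√3615 = 0.031151 + 0.016632 = 0.047783
P80 = (1/0.047783)² = 20.9281² = 437.98 µm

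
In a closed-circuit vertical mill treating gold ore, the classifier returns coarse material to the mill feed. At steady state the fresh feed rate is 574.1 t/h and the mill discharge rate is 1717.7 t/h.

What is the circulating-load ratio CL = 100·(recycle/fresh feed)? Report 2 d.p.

CL = 199.20 %

Mill node: discharge = fresh + recycle.
R = M − F = 1717.7 − 574.1 = 1143.6 t/h
CL = 100·R/F = 100·1143.6/574.1 = 199.20 %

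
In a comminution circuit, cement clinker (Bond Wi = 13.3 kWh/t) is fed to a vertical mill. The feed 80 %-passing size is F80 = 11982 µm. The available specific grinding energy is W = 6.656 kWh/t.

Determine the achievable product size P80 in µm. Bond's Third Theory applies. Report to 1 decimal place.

P80 = 285.5 µm

W = 10 Wi (P80^-0.5 − F80^-0.5)
P80^(−½) = W/(10 Wi) + F80^(−½)
  = 6.6560/(10·13.3) + 1/√11982 = 0.050045 + 0.009136 = 0.059181
P80 = (1/0.059181)² = 16.8974² = 285.52 µm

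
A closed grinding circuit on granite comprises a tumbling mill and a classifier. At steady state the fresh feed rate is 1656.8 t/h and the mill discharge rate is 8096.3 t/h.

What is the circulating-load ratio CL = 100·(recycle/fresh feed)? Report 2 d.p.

CL = 388.67 %

Mill node: discharge = fresh + recycle.
R = M − F = 8096.3 − 1656.8 = 6439.5 t/h
CL = 100·R/F = 100·6439.5/1656.8 = 388.67 %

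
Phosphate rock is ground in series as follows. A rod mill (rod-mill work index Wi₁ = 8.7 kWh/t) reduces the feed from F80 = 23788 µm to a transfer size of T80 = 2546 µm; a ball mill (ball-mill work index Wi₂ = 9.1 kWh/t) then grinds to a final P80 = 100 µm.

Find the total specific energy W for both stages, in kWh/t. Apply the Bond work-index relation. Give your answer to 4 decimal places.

Bond:  W = 10 Wi (1/√P − 1/√F)
Stage 1 (23788→2546 µm, Wi₁=8.7): W₁ = 10·8.7·(0.019819 − 0.006484) = 1.1601 kWh/t
Stage 2 (2546→100 µm, Wi₂=9.1): W₂ = 10·9.1·(0.100000 − 0.019819) = 7.2965 kWh/t
W = W₁ + W₂ = 1.1601 + 7.2965 = 8.4566 kWh/t

W = 8.4566 kWh/t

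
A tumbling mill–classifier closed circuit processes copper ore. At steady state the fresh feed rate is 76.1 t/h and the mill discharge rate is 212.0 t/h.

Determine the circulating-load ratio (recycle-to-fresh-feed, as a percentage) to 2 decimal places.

CL = 178.58 %

Discharge = new feed + return, hence
R = M − F = 212.0 − 76.1 = 135.9 t/h
CL = 100·R/F = 100·135.9/76.1 = 178.58 %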